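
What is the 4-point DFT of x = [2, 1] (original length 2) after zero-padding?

Original 2-point DFT: [3, 1]
Zero-padded 4-point DFT provides frequency interpolation.

DFT_4([x, 0, ...]) = [3, 2-1i, 1, 2+1i]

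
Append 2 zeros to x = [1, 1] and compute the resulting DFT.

Original 2-point DFT: [2, 0]
Zero-padded 4-point DFT provides frequency interpolation.

DFT_4([x, 0, ...]) = [2, 1-1i, 0, 1+1i]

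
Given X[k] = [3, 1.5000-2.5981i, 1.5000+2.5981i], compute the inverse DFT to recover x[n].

x[n] = (1/3) Σ(k=0 to 2) X[k] · e^(2πikn/3)

Computing each x[n]:
x[0] = 2
x[1] = 2
x[2] = -1

x = [2, 2, -1]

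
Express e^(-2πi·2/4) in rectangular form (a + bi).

ω_4^2 = e^(-2πi·2/4)
= cos(-2π·2/4) + i·sin(-2π·2/4)
= cos(-4π/4) + i·sin(-4π/4)

ω_4^2 = cos(-4π/4) + i·sin(-4π/4) = -1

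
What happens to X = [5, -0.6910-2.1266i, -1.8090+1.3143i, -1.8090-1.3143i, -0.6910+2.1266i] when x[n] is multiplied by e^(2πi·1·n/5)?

Modulation property: DFT(ω_5^(-1n)·x[n]) = X[(k-1) mod 5], so circularly shift X by 1 positions.

X[k-1] = [-0.6910+2.1266i, 5, -0.6910-2.1266i, -1.8090+1.3143i, -1.8090-1.3143i]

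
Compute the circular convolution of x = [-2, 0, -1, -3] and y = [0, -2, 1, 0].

(x ⊛ y)[n] = Σ(m=0 to 3) x[m] · y[(n-m) mod 4]

Computing each output sample:
(x ⊛ y)[0] = 5
(x ⊛ y)[1] = 1
(x ⊛ y)[2] = -2
(x ⊛ y)[3] = 2

x ⊛ y = [5, 1, -2, 2]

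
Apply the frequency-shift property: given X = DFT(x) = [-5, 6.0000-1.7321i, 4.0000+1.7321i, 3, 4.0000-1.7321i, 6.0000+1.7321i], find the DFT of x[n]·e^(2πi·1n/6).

Modulation property: DFT(ω_6^(-1n)·x[n]) = X[(k-1) mod 6], so circularly shift X by 1 positions.

X[k-1] = [6.0000+1.7321i, -5, 6.0000-1.7321i, 4.0000+1.7321i, 3, 4.0000-1.7321i]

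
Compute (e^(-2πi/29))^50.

Since ω_29^29 = 1, powers reduce modulo 29.
50 mod 29 = 21
So ω_29^50 = ω_29^21 = e^(-2πi·21/29)

ω_29^50 = ω_29^21 = -0.1618+0.9868i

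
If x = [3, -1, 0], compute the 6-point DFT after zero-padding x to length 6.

Original 3-point DFT: [2, 3.5000+0.8660i, 3.5000-0.8660i]
Zero-padded 6-point DFT provides frequency interpolation.

DFT_6([x, 0, ...]) = [2, 2.5000+0.8660i, 3.5000+0.8660i, 4, 3.5000-0.8660i, 2.5000-0.8660i]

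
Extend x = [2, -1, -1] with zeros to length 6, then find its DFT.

Original 3-point DFT: [0, 3, 3]
Zero-padded 6-point DFT provides frequency interpolation.

DFT_6([x, 0, ...]) = [0, 2.0000+1.7321i, 3, 2, 3, 2.0000-1.7321i]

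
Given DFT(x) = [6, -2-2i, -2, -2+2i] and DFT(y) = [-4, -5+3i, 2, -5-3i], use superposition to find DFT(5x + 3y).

By linearity: DFT(5x + 3y) = 5·DFT(x) + 3·DFT(y)
= 5·[6, -2-2i, -2, -2+2i] + 3·[-4, -5+3i, 2, -5-3i]

Computing element-wise:
Z[0] = 5·(6) + 3·(-4) = 18
Z[1] = 5·(-2-2i) + 3·(-5+3i) = -25-1i
Z[2] = 5·(-2) + 3·(2) = -4
Z[3] = 5·(-2+2i) + 3·(-5-3i) = -25+1i

DFT(5x + 3y) = 5·X + 3·Y = [18, -25-1i, -4, -25+1i]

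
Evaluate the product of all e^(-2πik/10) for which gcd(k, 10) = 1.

The primitive 10th roots of unity are ω_10^k for k coprime to 10: k ∈ {1, 3, 7, 9}
Their product equals the constant term of the cyclotomic polynomial Φ_10(x) up to sign.
For n ≥ 3, the product of all primitive nth roots of unity is 1. (For n=1 it is 1; for n=2 it is -1.)

1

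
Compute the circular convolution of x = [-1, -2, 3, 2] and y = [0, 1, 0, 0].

(x ⊛ y)[n] = Σ(m=0 to 3) x[m] · y[(n-m) mod 4]

Computing each output sample:
(x ⊛ y)[0] = 2
(x ⊛ y)[1] = -1
(x ⊛ y)[2] = -2
(x ⊛ y)[3] = 3

x ⊛ y = [2, -1, -2, 3]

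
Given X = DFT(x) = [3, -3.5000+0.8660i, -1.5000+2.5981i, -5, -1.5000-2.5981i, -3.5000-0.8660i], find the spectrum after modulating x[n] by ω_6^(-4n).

Modulation property: DFT(ω_6^(-4n)·x[n]) = X[(k-4) mod 6], so circularly shift X by 4 positions.

X[k-4] = [-1.5000+2.5981i, -5, -1.5000-2.5981i, -3.5000-0.8660i, 3, -3.5000+0.8660i]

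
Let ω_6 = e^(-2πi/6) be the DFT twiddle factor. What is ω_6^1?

ω_6^1 = e^(-2πi·1/6)
= cos(-2π·1/6) + i·sin(-2π·1/6)
= cos(-2π/6) + i·sin(-2π/6)

ω_6^1 = cos(-2π/6) + i·sin(-2π/6) = 0.5000-0.8660i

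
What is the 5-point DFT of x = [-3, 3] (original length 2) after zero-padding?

Original 2-point DFT: [0, -6]
Zero-padded 5-point DFT provides frequency interpolation.

DFT_5([x, 0, ...]) = [0, -2.0729-2.8532i, -5.4271-1.7634i, -5.4271+1.7634i, -2.0729+2.8532i]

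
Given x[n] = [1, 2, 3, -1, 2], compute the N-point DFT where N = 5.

X[k] = Σ(n=0 to 4) x[n] · ω_5^(nk)
where ω_5 = e^(-2πi/5)

Computing each X[k]:
X[0] = 7
X[1] = 0.6180-2.3511i
X[2] = -1.6180+3.8042i
X[3] = -1.6180-3.8042i
X[4] = 0.6180+2.3511i

X = [7, 0.6180-2.3511i, -1.6180+3.8042i, -1.6180-3.8042i, 0.6180+2.3511i]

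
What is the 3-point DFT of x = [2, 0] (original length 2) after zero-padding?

Original 2-point DFT: [2, 2]
Zero-padded 3-point DFT provides frequency interpolation.

DFT_3([x, 0, ...]) = [2, 2, 2]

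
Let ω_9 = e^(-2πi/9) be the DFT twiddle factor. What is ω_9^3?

ω_9^3 = e^(-2πi·3/9)
= cos(-2π·3/9) + i·sin(-2π·3/9)
= cos(-6π/9) + i·sin(-6π/9)

ω_9^3 = cos(-6π/9) + i·sin(-6π/9) = -0.5000-0.8660i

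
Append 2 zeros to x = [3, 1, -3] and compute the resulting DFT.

Original 3-point DFT: [1, 4.0000-3.4641i, 4.0000+3.4641i]
Zero-padded 5-point DFT provides frequency interpolation.

DFT_5([x, 0, ...]) = [1, 5.7361+0.8123i, 1.2639-3.4410i, 1.2639+3.4410i, 5.7361-0.8123i]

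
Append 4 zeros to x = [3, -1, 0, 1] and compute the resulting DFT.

Original 4-point DFT: [3, 3+2i, 3, 3-2i]
Zero-padded 8-point DFT provides frequency interpolation.

DFT_8([x, 0, ...]) = [3, 1.5858, 3+2i, 4.4142, 3, 4.4142, 3-2i, 1.5858]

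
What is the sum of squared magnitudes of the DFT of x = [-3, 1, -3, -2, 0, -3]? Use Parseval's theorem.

Parseval: Σ|x[n]|² = (1/N)Σ|X[k]|², so Σ|X[k]|² = N·Σ|x[n]|² = 6·32.0000

Σ|X[k]|² = N·Σ|x[n]|² = 6·32.0000 = 192.0000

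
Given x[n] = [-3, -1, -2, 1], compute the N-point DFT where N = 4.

X[k] = Σ(n=0 to 3) x[n] · ω_4^(nk)
where ω_4 = e^(-2πi/4)

Computing each X[k]:
X[0] = -5
X[1] = -1+2i
X[2] = -5
X[3] = -1-2i

X = [-5, -1+2i, -5, -1-2i]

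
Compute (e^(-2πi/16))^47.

Since ω_16^16 = 1, powers reduce modulo 16.
47 mod 16 = 15
So ω_16^47 = ω_16^15 = e^(-2πi·15/16)

ω_16^47 = ω_16^15 = 0.9239+0.3827i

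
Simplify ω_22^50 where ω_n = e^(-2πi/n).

Since ω_22^22 = 1, powers reduce modulo 22.
50 mod 22 = 6
So ω_22^50 = ω_22^6 = e^(-2πi·6/22)

ω_22^50 = ω_22^6 = -0.1423-0.9898i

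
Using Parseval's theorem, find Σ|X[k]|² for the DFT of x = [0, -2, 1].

Parseval: Σ|x[n]|² = (1/N)Σ|X[k]|², so Σ|X[k]|² = N·Σ|x[n]|² = 3·5.0000

Σ|X[k]|² = N·Σ|x[n]|² = 3·5.0000 = 15.0000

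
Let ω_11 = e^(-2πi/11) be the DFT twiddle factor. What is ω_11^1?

ω_11^1 = e^(-2πi·1/11)
= cos(-2π·1/11) + i·sin(-2π·1/11)
= cos(-2π/11) + i·sin(-2π/11)

ω_11^1 = cos(-2π/11) + i·sin(-2π/11) = 0.8413-0.5406i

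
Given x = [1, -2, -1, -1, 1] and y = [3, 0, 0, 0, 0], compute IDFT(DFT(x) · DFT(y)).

(x ⊛ y)[n] = Σ(m=0 to 4) x[m] · y[(n-m) mod 5]

Computing each output sample:
(x ⊛ y)[0] = 3
(x ⊛ y)[1] = -6
(x ⊛ y)[2] = -3
(x ⊛ y)[3] = -3
(x ⊛ y)[4] = 3

x ⊛ y = [3, -6, -3, -3, 3]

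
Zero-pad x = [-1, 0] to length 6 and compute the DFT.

Original 2-point DFT: [-1, -1]
Zero-padded 6-point DFT provides frequency interpolation.

DFT_6([x, 0, ...]) = [-1, -1, -1, -1, -1, -1]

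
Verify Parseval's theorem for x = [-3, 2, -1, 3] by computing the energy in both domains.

Time domain:
Σ|x[n]|² = |-3|² + |2|² + |-1|² + |3|² = 23.0000

Frequency domain:
(1/4)Σ|X[k]|² = (1/4)(|1|² + |-2+1i|² + |-9|² + |-2-1i|²) = (1/4)·92.0000 = 23.0000

Both sides agree, confirming Parseval's theorem.

Σ|x[n]|² = (1/N)Σ|X[k]|² = 23.0000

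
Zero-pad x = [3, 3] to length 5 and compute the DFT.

Original 2-point DFT: [6, 0]
Zero-padded 5-point DFT provides frequency interpolation.

DFT_5([x, 0, ...]) = [6, 3.9271-2.8532i, 0.5729-1.7634i, 0.5729+1.7634i, 3.9271+2.8532i]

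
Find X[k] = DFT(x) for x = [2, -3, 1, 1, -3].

X[k] = Σ(n=0 to 4) x[n] · ω_5^(nk)
where ω_5 = e^(-2πi/5)

Computing each X[k]:
X[0] = -2
X[1] = -1.4721
X[2] = 7.4721
X[3] = 7.4721
X[4] = -1.4721

X = [-2, -1.4721, 7.4721, 7.4721, -1.4721]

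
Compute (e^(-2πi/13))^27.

Since ω_13^13 = 1, powers reduce modulo 13.
27 mod 13 = 1
So ω_13^27 = ω_13^1 = e^(-2πi·1/13)

ω_13^27 = ω_13^1 = 0.8855-0.4647i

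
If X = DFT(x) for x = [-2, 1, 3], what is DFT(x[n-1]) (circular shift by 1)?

Time shift by 1: X_shifted[k] = ω_3^(1k) · X[k]
Shifted x = [3, -2, 1]

DFT(x[n-1]) = [2, 3.5000+2.5981i, 3.5000-2.5981i]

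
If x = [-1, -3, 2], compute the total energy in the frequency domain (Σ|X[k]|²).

Parseval: Σ|x[n]|² = (1/N)Σ|X[k]|², so Σ|X[k]|² = N·Σ|x[n]|² = 3·14.0000

Σ|X[k]|² = N·Σ|x[n]|² = 3·14.0000 = 42.0000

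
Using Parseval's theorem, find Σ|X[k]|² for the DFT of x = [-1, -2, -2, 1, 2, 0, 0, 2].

Parseval: Σ|x[n]|² = (1/N)Σ|X[k]|², so Σ|X[k]|² = N·Σ|x[n]|² = 8·18.0000

Σ|X[k]|² = N·Σ|x[n]|² = 8·18.0000 = 144.0000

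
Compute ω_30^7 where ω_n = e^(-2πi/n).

ω_30^7 = e^(-2πi·7/30)
= cos(-2π·7/30) + i·sin(-2π·7/30)
= cos(-14π/30) + i·sin(-14π/30)

ω_30^7 = cos(-14π/30) + i·sin(-14π/30) = 0.1045-0.9945i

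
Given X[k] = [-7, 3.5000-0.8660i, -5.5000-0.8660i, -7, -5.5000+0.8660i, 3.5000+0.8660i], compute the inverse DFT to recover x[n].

x[n] = (1/6) Σ(k=0 to 5) X[k] · e^(2πikn/6)

Computing each x[n]:
x[0] = -3
x[1] = 2
x[2] = -2
x[3] = -3
x[4] = -2
x[5] = 1

x = [-3, 2, -2, -3, -2, 1]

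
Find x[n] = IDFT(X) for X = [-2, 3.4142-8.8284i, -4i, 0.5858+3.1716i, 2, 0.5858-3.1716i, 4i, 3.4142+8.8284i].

x[n] = (1/8) Σ(k=0 to 7) X[k] · e^(2πikn/8)

Computing each x[n]:
x[0] = 1
x[1] = 2
x[2] = 3
x[3] = -1
x[4] = -1
x[5] = -1
x[6] = -3
x[7] = -2

x = [1, 2, 3, -1, -1, -1, -3, -2]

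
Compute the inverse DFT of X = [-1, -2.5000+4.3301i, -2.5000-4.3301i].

x[n] = (1/3) Σ(k=0 to 2) X[k] · e^(2πikn/3)

Computing each x[n]:
x[0] = -2
x[1] = -2
x[2] = 3

x = [-2, -2, 3]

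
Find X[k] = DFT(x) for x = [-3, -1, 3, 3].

X[k] = Σ(n=0 to 3) x[n] · ω_4^(nk)
where ω_4 = e^(-2πi/4)

Computing each X[k]:
X[0] = 2
X[1] = -6+4i
X[2] = -2
X[3] = -6-4i

X = [2, -6+4i, -2, -6-4i]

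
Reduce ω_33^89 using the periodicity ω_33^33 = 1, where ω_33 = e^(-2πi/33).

Since ω_33^33 = 1, powers reduce modulo 33.
89 mod 33 = 23
So ω_33^89 = ω_33^23 = e^(-2πi·23/33)

ω_33^89 = ω_33^23 = -0.3271+0.9450i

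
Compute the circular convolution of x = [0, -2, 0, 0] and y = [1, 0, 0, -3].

(x ⊛ y)[n] = Σ(m=0 to 3) x[m] · y[(n-m) mod 4]

Computing each output sample:
(x ⊛ y)[0] = 6
(x ⊛ y)[1] = -2
(x ⊛ y)[2] = 0
(x ⊛ y)[3] = 0

x ⊛ y = [6, -2, 0, 0]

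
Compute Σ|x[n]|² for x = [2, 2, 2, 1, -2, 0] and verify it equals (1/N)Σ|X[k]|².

Time domain:
Σ|x[n]|² = |2|² + |2|² + |2|² + |1|² + |-2|² + |0|² = 17.0000

Frequency domain:
(1/6)Σ|X[k]|² = (1/6)(|5|² + |2.0000-5.1962i|² + |2.0000+1.7321i|² + |-1|² + |2.0000-1.7321i|² + |2.0000+5.1962i|²) = (1/6)·102.0000 = 17.0000

Both sides agree, confirming Parseval's theorem.

Σ|x[n]|² = (1/N)Σ|X[k]|² = 17.0000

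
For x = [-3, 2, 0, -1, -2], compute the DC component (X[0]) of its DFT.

X[0] = Σ(n=0 to 4) x[n] · ω_5^0 = Σ x[n]
= (-3) + (2) + (0) + (-1) + (-2)

X[0] = -4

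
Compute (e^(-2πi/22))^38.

Since ω_22^22 = 1, powers reduce modulo 22.
38 mod 22 = 16
So ω_22^38 = ω_22^16 = e^(-2πi·16/22)

ω_22^38 = ω_22^16 = -0.1423+0.9898i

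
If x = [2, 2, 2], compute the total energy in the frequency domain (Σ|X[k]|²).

Parseval: Σ|x[n]|² = (1/N)Σ|X[k]|², so Σ|X[k]|² = N·Σ|x[n]|² = 3·12.0000

Σ|X[k]|² = N·Σ|x[n]|² = 3·12.0000 = 36.0000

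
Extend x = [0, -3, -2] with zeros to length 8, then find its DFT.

Original 3-point DFT: [-5, 2.5000+0.8660i, 2.5000-0.8660i]
Zero-padded 8-point DFT provides frequency interpolation.

DFT_8([x, 0, ...]) = [-5, -2.1213+4.1213i, 2+3i, 2.1213+0.1213i, 1, 2.1213-0.1213i, 2-3i, -2.1213-4.1213i]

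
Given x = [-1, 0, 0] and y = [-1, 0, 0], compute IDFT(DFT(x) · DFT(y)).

(x ⊛ y)[n] = Σ(m=0 to 2) x[m] · y[(n-m) mod 3]

Computing each output sample:
(x ⊛ y)[0] = 1
(x ⊛ y)[1] = 0
(x ⊛ y)[2] = 0

x ⊛ y = [1, 0, 0]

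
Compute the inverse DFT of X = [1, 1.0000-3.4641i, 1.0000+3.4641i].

x[n] = (1/3) Σ(k=0 to 2) X[k] · e^(2πikn/3)

Computing each x[n]:
x[0] = 1
x[1] = 2
x[2] = -2

x = [1, 2, -2]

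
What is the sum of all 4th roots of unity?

Sum of all nth roots of unity equals 0 for n > 1 (geometric series with r ≠ 1).

0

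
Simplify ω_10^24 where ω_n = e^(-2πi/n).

Since ω_10^10 = 1, powers reduce modulo 10.
24 mod 10 = 4
So ω_10^24 = ω_10^4 = e^(-2πi·4/10)

ω_10^24 = ω_10^4 = -0.8090-0.5878i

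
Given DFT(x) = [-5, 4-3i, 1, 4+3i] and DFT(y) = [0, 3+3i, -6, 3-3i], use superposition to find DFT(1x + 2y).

By linearity: DFT(1x + 2y) = 1·DFT(x) + 2·DFT(y)
= 1·[-5, 4-3i, 1, 4+3i] + 2·[0, 3+3i, -6, 3-3i]

Computing element-wise:
Z[0] = 1·(-5) + 2·(0) = -5
Z[1] = 1·(4-3i) + 2·(3+3i) = 10+3i
Z[2] = 1·(1) + 2·(-6) = -11
Z[3] = 1·(4+3i) + 2·(3-3i) = 10-3i

DFT(1x + 2y) = 1·X + 2·Y = [-5, 10+3i, -11, 10-3i]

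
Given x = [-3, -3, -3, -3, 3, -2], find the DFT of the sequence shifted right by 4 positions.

Time shift by 4: X_shifted[k] = ω_6^(4k) · X[k]
Shifted x = [-3, -3, 3, -2, -3, -3]

DFT(x[n-4]) = [-11, -4.0000-5.1962i, -2.0000+5.1962i, 5, -2.0000-5.1962i, -4.0000+5.1962i]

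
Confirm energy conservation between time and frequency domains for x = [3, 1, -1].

Time domain:
Σ|x[n]|² = |3|² + |1|² + |-1|² = 11.0000

Frequency domain:
(1/3)Σ|X[k]|² = (1/3)(|3|² + |3.0000-1.7321i|² + |3.0000+1.7321i|²) = (1/3)·33.0000 = 11.0000

Both sides agree, confirming Parseval's theorem.

Σ|x[n]|² = (1/N)Σ|X[k]|² = 11.0000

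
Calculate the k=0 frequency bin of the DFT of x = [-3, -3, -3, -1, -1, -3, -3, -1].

X[0] = Σ(n=0 to 7) x[n] · ω_8^0 = Σ x[n]
= (-3) + (-3) + (-3) + (-1) + (-1) + (-3) + (-3) + (-1)

X[0] = -18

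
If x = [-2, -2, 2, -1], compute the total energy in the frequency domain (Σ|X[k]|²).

Parseval: Σ|x[n]|² = (1/N)Σ|X[k]|², so Σ|X[k]|² = N·Σ|x[n]|² = 4·13.0000

Σ|X[k]|² = N·Σ|x[n]|² = 4·13.0000 = 52.0000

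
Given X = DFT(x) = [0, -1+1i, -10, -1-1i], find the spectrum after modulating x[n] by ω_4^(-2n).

Modulation property: DFT(ω_4^(-2n)·x[n]) = X[(k-2) mod 4], so circularly shift X by 2 positions.

X[k-2] = [-10, -1-1i, 0, -1+1i]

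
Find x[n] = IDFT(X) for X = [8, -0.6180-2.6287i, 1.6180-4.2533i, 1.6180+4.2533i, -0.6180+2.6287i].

x[n] = (1/5) Σ(k=0 to 4) X[k] · e^(2πikn/5)

Computing each x[n]:
x[0] = 2
x[1] = 3
x[2] = 1
x[3] = 3
x[4] = -1

x = [2, 3, 1, 3, -1]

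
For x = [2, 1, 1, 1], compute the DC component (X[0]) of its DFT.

X[0] = Σ(n=0 to 3) x[n] · ω_4^0 = Σ x[n]
= (2) + (1) + (1) + (1)

X[0] = 5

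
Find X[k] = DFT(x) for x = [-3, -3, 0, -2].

X[k] = Σ(n=0 to 3) x[n] · ω_4^(nk)
where ω_4 = e^(-2πi/4)

Computing each X[k]:
X[0] = -8
X[1] = -3+1i
X[2] = 2
X[3] = -3-1i

X = [-8, -3+1i, 2, -3-1i]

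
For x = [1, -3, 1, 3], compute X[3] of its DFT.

X[3] = Σ(n=0 to 3) x[n] · ω_4^(3n) where ω_4 = e^(-2πi/4)
= (1)·ω_4^0 + (-3)·ω_4^3 + (1)·ω_4^6 + (3)·ω_4^9

X[3] = -6i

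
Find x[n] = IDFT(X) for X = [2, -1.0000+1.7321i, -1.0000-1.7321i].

x[n] = (1/3) Σ(k=0 to 2) X[k] · e^(2πikn/3)

Computing each x[n]:
x[0] = 0
x[1] = 0
x[2] = 2

x = [0, 0, 2]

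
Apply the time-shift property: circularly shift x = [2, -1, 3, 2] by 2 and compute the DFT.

Time shift by 2: X_shifted[k] = ω_4^(2k) · X[k]
Shifted x = [3, 2, 2, -1]

DFT(x[n-2]) = [6, 1-3i, 4, 1+3i]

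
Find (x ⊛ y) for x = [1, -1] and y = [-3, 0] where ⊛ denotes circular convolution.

(x ⊛ y)[n] = Σ(m=0 to 1) x[m] · y[(n-m) mod 2]

Computing each output sample:
(x ⊛ y)[0] = -3
(x ⊛ y)[1] = 3

x ⊛ y = [-3, 3]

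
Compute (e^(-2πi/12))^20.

Since ω_12^12 = 1, powers reduce modulo 12.
20 mod 12 = 8
So ω_12^20 = ω_12^8 = e^(-2πi·8/12)

ω_12^20 = ω_12^8 = -0.5000+0.8660i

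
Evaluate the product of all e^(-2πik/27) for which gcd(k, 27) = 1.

The primitive 27th roots of unity are ω_27^k for k coprime to 27: k ∈ {1, 2, 4, 5, 7, 8, 10, 11, 13, 14, 16, 17, 19, 20, 22, 23, 25, 26}
Their product equals the constant term of the cyclotomic polynomial Φ_27(x) up to sign.
For n ≥ 3, the product of all primitive nth roots of unity is 1. (For n=1 it is 1; for n=2 it is -1.)

1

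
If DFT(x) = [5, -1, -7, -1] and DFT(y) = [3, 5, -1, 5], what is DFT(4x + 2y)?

By linearity: DFT(4x + 2y) = 4·DFT(x) + 2·DFT(y)
= 4·[5, -1, -7, -1] + 2·[3, 5, -1, 5]

Computing element-wise:
Z[0] = 4·(5) + 2·(3) = 26
Z[1] = 4·(-1) + 2·(5) = 6
Z[2] = 4·(-7) + 2·(-1) = -30
Z[3] = 4·(-1) + 2·(5) = 6

DFT(4x + 2y) = 4·X + 2·Y = [26, 6, -30, 6]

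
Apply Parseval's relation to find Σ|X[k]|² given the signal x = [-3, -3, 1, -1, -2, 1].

Parseval: Σ|x[n]|² = (1/N)Σ|X[k]|², so Σ|X[k]|² = N·Σ|x[n]|² = 6·25.0000

Σ|X[k]|² = N·Σ|x[n]|² = 6·25.0000 = 150.0000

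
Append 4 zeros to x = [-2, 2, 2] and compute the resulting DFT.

Original 3-point DFT: [2, -4, -4]
Zero-padded 7-point DFT provides frequency interpolation.

DFT_7([x, 0, ...]) = [2, -1.1981-3.5135i, -4.2470-1.0821i, -2.5550+0.6959i, -2.5550-0.6959i, -4.2470+1.0821i, -1.1981+3.5135i]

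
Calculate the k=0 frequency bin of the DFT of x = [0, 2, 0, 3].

X[0] = Σ(n=0 to 3) x[n] · ω_4^0 = Σ x[n]
= (0) + (2) + (0) + (3)

X[0] = 5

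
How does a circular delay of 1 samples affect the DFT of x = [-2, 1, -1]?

Time shift by 1: X_shifted[k] = ω_3^(1k) · X[k]
Shifted x = [-1, -2, 1]

DFT(x[n-1]) = [-2, -0.5000+2.5981i, -0.5000-2.5981i]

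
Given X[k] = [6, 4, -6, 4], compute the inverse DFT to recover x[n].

x[n] = (1/4) Σ(k=0 to 3) X[k] · e^(2πikn/4)

Computing each x[n]:
x[0] = 2
x[1] = 3
x[2] = -2
x[3] = 3

x = [2, 3, -2, 3]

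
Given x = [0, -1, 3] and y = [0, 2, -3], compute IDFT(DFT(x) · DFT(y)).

(x ⊛ y)[n] = Σ(m=0 to 2) x[m] · y[(n-m) mod 3]

Computing each output sample:
(x ⊛ y)[0] = 9
(x ⊛ y)[1] = -9
(x ⊛ y)[2] = -2

x ⊛ y = [9, -9, -2]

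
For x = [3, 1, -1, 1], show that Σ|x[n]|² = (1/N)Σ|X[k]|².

Time domain:
Σ|x[n]|² = |3|² + |1|² + |-1|² + |1|² = 12.0000

Frequency domain:
(1/4)Σ|X[k]|² = (1/4)(|4|² + |4|² + |0|² + |4|²) = (1/4)·48.0000 = 12.0000

Both sides agree, confirming Parseval's theorem.

Σ|x[n]|² = (1/N)Σ|X[k]|² = 12.0000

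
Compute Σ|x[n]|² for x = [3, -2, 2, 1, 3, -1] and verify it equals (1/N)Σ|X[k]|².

Time domain:
Σ|x[n]|² = |3|² + |-2|² + |2|² + |1|² + |3|² + |-1|² = 28.0000

Frequency domain:
(1/6)Σ|X[k]|² = (1/6)(|6|² + |-2.0000+1.7321i|² + |3|² + |10|² + |3|² + |-2.0000-1.7321i|²) = (1/6)·168.0000 = 28.0000

Both sides agree, confirming Parseval's theorem.

Σ|x[n]|² = (1/N)Σ|X[k]|² = 28.0000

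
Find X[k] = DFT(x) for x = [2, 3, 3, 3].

X[k] = Σ(n=0 to 3) x[n] · ω_4^(nk)
where ω_4 = e^(-2πi/4)

Computing each X[k]:
X[0] = 11
X[1] = -1
X[2] = -1
X[3] = -1

X = [11, -1, -1, -1]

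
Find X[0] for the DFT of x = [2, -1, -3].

X[0] = Σ(n=0 to 2) x[n] · ω_3^0 = Σ x[n]
= (2) + (-1) + (-3)

X[0] = -2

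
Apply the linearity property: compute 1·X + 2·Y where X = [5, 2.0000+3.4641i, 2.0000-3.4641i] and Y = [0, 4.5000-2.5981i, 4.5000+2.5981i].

By linearity: DFT(1x + 2y) = 1·DFT(x) + 2·DFT(y)
= 1·[5, 2.0000+3.4641i, 2.0000-3.4641i] + 2·[0, 4.5000-2.5981i, 4.5000+2.5981i]

Computing element-wise:
Z[0] = 1·(5) + 2·(0) = 5
Z[1] = 1·(2.0000+3.4641i) + 2·(4.5000-2.5981i) = 11.0000-1.7321i
Z[2] = 1·(2.0000-3.4641i) + 2·(4.5000+2.5981i) = 11.0000+1.7321i

DFT(1x + 2y) = 1·X + 2·Y = [5, 11.0000-1.7321i, 11.0000+1.7321i]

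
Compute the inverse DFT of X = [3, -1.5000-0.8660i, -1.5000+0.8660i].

x[n] = (1/3) Σ(k=0 to 2) X[k] · e^(2πikn/3)

Computing each x[n]:
x[0] = 0
x[1] = 2
x[2] = 1

x = [0, 2, 1]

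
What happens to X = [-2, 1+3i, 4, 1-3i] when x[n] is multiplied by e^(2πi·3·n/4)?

Modulation property: DFT(ω_4^(-3n)·x[n]) = X[(k-3) mod 4], so circularly shift X by 3 positions.

X[k-3] = [1+3i, 4, 1-3i, -2]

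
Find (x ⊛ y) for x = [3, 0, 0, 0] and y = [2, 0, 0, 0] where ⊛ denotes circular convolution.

(x ⊛ y)[n] = Σ(m=0 to 3) x[m] · y[(n-m) mod 4]

Computing each output sample:
(x ⊛ y)[0] = 6
(x ⊛ y)[1] = 0
(x ⊛ y)[2] = 0
(x ⊛ y)[3] = 0

x ⊛ y = [6, 0, 0, 0]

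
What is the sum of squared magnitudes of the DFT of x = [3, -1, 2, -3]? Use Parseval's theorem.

Parseval: Σ|x[n]|² = (1/N)Σ|X[k]|², so Σ|X[k]|² = N·Σ|x[n]|² = 4·23.0000

Σ|X[k]|² = N·Σ|x[n]|² = 4·23.0000 = 92.0000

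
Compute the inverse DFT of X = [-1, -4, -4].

x[n] = (1/3) Σ(k=0 to 2) X[k] · e^(2πikn/3)

Computing each x[n]:
x[0] = -3
x[1] = 1
x[2] = 1

x = [-3, 1, 1]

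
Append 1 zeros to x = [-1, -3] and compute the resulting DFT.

Original 2-point DFT: [-4, 2]
Zero-padded 3-point DFT provides frequency interpolation.

DFT_3([x, 0, ...]) = [-4, 0.5000+2.5981i, 0.5000-2.5981i]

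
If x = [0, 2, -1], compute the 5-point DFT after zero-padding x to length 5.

Original 3-point DFT: [1, -0.5000-2.5981i, -0.5000+2.5981i]
Zero-padded 5-point DFT provides frequency interpolation.

DFT_5([x, 0, ...]) = [1, 1.4271-1.3143i, -1.9271-2.1266i, -1.9271+2.1266i, 1.4271+1.3143i]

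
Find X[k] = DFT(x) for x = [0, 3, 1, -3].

X[k] = Σ(n=0 to 3) x[n] · ω_4^(nk)
where ω_4 = e^(-2πi/4)

Computing each X[k]:
X[0] = 1
X[1] = -1-6i
X[2] = 1
X[3] = -1+6i

X = [1, -1-6i, 1, -1+6i]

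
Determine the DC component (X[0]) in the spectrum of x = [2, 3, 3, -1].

X[0] = Σ(n=0 to 3) x[n] · ω_4^0 = Σ x[n]
= (2) + (3) + (3) + (-1)

X[0] = 7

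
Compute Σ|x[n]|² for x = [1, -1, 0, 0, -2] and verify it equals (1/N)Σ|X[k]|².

Time domain:
Σ|x[n]|² = |1|² + |-1|² + |0|² + |0|² + |-2|² = 6.0000

Frequency domain:
(1/5)Σ|X[k]|² = (1/5)(|-2|² + |0.0729-0.9511i|² + |3.4271-0.5878i|² + |3.4271+0.5878i|² + |0.0729+0.9511i|²) = (1/5)·30.0000 = 6.0000

Both sides agree, confirming Parseval's theorem.

Σ|x[n]|² = (1/N)Σ|X[k]|² = 6.0000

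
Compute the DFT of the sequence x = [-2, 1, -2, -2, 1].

X[k] = Σ(n=0 to 4) x[n] · ω_5^(nk)
where ω_5 = e^(-2πi/5)

Computing each X[k]:
X[0] = -4
X[1] = 1.8541
X[2] = -4.8541
X[3] = -4.8541
X[4] = 1.8541

X = [-4, 1.8541, -4.8541, -4.8541, 1.8541]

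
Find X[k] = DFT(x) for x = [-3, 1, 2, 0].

X[k] = Σ(n=0 to 3) x[n] · ω_4^(nk)
where ω_4 = e^(-2πi/4)

Computing each X[k]:
X[0] = 0
X[1] = -5-1i
X[2] = -2
X[3] = -5+1i

X = [0, -5-1i, -2, -5+1i]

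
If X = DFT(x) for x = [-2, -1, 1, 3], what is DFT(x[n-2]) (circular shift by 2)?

Time shift by 2: X_shifted[k] = ω_4^(2k) · X[k]
Shifted x = [1, 3, -2, -1]

DFT(x[n-2]) = [1, 3-4i, -3, 3+4i]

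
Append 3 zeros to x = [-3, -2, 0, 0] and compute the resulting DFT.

Original 4-point DFT: [-5, -3+2i, -1, -3-2i]
Zero-padded 7-point DFT provides frequency interpolation.

DFT_7([x, 0, ...]) = [-5, -4.2470+1.5637i, -2.5550+1.9499i, -1.1981+0.8678i, -1.1981-0.8678i, -2.5550-1.9499i, -4.2470-1.5637i]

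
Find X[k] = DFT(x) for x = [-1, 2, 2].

X[k] = Σ(n=0 to 2) x[n] · ω_3^(nk)
where ω_3 = e^(-2πi/3)

Computing each X[k]:
X[0] = 3
X[1] = -3
X[2] = -3

X = [3, -3, -3]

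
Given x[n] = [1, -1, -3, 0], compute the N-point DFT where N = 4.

X[k] = Σ(n=0 to 3) x[n] · ω_4^(nk)
where ω_4 = e^(-2πi/4)

Computing each X[k]:
X[0] = -3
X[1] = 4+1i
X[2] = -1
X[3] = 4-1i

X = [-3, 4+1i, -1, 4-1i]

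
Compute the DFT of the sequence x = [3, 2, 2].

X[k] = Σ(n=0 to 2) x[n] · ω_3^(nk)
where ω_3 = e^(-2πi/3)

Computing each X[k]:
X[0] = 7
X[1] = 1
X[2] = 1

X = [7, 1, 1]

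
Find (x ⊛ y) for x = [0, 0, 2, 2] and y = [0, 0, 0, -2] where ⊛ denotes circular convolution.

(x ⊛ y)[n] = Σ(m=0 to 3) x[m] · y[(n-m) mod 4]

Computing each output sample:
(x ⊛ y)[0] = 0
(x ⊛ y)[1] = -4
(x ⊛ y)[2] = -4
(x ⊛ y)[3] = 0

x ⊛ y = [0, -4, -4, 0]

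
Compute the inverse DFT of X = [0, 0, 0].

x[n] = (1/3) Σ(k=0 to 2) X[k] · e^(2πikn/3)

Computing each x[n]:
x[0] = 0
x[1] = 0
x[2] = 0

x = [0, 0, 0]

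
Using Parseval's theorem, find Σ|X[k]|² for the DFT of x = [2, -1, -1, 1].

Parseval: Σ|x[n]|² = (1/N)Σ|X[k]|², so Σ|X[k]|² = N·Σ|x[n]|² = 4·7.0000

Σ|X[k]|² = N·Σ|x[n]|² = 4·7.0000 = 28.0000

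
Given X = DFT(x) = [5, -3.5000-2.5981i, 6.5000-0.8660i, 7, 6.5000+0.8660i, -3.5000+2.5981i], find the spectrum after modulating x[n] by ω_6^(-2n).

Modulation property: DFT(ω_6^(-2n)·x[n]) = X[(k-2) mod 6], so circularly shift X by 2 positions.

X[k-2] = [6.5000+0.8660i, -3.5000+2.5981i, 5, -3.5000-2.5981i, 6.5000-0.8660i, 7]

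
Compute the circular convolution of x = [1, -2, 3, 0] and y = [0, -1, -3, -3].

(x ⊛ y)[n] = Σ(m=0 to 3) x[m] · y[(n-m) mod 4]

Computing each output sample:
(x ⊛ y)[0] = -3
(x ⊛ y)[1] = -10
(x ⊛ y)[2] = -1
(x ⊛ y)[3] = 0

x ⊛ y = [-3, -10, -1, 0]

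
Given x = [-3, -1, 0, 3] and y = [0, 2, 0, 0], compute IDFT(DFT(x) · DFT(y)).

(x ⊛ y)[n] = Σ(m=0 to 3) x[m] · y[(n-m) mod 4]

Computing each output sample:
(x ⊛ y)[0] = 6
(x ⊛ y)[1] = -6
(x ⊛ y)[2] = -2
(x ⊛ y)[3] = 0

x ⊛ y = [6, -6, -2, 0]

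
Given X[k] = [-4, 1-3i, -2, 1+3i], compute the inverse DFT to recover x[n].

x[n] = (1/4) Σ(k=0 to 3) X[k] · e^(2πikn/4)

Computing each x[n]:
x[0] = -1
x[1] = 1
x[2] = -2
x[3] = -2

x = [-1, 1, -2, -2]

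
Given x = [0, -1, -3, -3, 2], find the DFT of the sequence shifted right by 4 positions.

Time shift by 4: X_shifted[k] = ω_5^(4k) · X[k]
Shifted x = [-1, -3, -3, 2, 0]

DFT(x[n-4]) = [-5, -1.1180+5.7921i, 1.1180-2.9919i, 1.1180+2.9919i, -1.1180-5.7921i]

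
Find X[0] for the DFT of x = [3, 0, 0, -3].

X[0] = Σ(n=0 to 3) x[n] · ω_4^0 = Σ x[n]
= (3) + (0) + (0) + (-3)

X[0] = 0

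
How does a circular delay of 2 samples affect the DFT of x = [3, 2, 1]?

Time shift by 2: X_shifted[k] = ω_3^(2k) · X[k]
Shifted x = [2, 1, 3]

DFT(x[n-2]) = [6, 1.7321i, -1.7321i]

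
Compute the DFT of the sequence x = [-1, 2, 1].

X[k] = Σ(n=0 to 2) x[n] · ω_3^(nk)
where ω_3 = e^(-2πi/3)

Computing each X[k]:
X[0] = 2
X[1] = -2.5000-0.8660i
X[2] = -2.5000+0.8660i

X = [2, -2.5000-0.8660i, -2.5000+0.8660i]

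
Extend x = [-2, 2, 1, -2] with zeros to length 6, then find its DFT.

Original 4-point DFT: [-1, -3-4i, -1, -3+4i]
Zero-padded 6-point DFT provides frequency interpolation.

DFT_6([x, 0, ...]) = [-1, 0.5000-2.5981i, -5.5000-0.8660i, -1, -5.5000+0.8660i, 0.5000+2.5981i]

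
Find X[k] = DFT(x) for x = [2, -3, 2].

X[k] = Σ(n=0 to 2) x[n] · ω_3^(nk)
where ω_3 = e^(-2πi/3)

Computing each X[k]:
X[0] = 1
X[1] = 2.5000+4.3301i
X[2] = 2.5000-4.3301i

X = [1, 2.5000+4.3301i, 2.5000-4.3301i]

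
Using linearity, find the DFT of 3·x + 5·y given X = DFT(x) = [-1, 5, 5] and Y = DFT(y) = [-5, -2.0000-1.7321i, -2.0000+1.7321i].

By linearity: DFT(3x + 5y) = 3·DFT(x) + 5·DFT(y)
= 3·[-1, 5, 5] + 5·[-5, -2.0000-1.7321i, -2.0000+1.7321i]

Computing element-wise:
Z[0] = 3·(-1) + 5·(-5) = -28
Z[1] = 3·(5) + 5·(-2.0000-1.7321i) = 5.0000-8.6605i
Z[2] = 3·(5) + 5·(-2.0000+1.7321i) = 5.0000+8.6605i

DFT(3x + 5y) = 3·X + 5·Y = [-28, 5.0000-8.6605i, 5.0000+8.6605i]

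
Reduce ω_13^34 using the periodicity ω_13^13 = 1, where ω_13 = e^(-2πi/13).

Since ω_13^13 = 1, powers reduce modulo 13.
34 mod 13 = 8
So ω_13^34 = ω_13^8 = e^(-2πi·8/13)

ω_13^34 = ω_13^8 = -0.7485+0.6631i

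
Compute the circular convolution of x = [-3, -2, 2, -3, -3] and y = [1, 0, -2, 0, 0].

(x ⊛ y)[n] = Σ(m=0 to 4) x[m] · y[(n-m) mod 5]

Computing each output sample:
(x ⊛ y)[0] = 3
(x ⊛ y)[1] = 4
(x ⊛ y)[2] = 8
(x ⊛ y)[3] = 1
(x ⊛ y)[4] = -7

x ⊛ y = [3, 4, 8, 1, -7]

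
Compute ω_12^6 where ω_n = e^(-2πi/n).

ω_12^6 = e^(-2πi·6/12)
= cos(-2π·6/12) + i·sin(-2π·6/12)
= cos(-12π/12) + i·sin(-12π/12)

ω_12^6 = cos(-12π/12) + i·sin(-12π/12) = -1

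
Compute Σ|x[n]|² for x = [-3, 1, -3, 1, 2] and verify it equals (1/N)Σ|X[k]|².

Time domain:
Σ|x[n]|² = |-3|² + |1|² + |-3|² + |1|² + |2|² = 24.0000

Frequency domain:
(1/5)Σ|X[k]|² = (1/5)(|-2|² + |-0.4549+3.3022i|² + |-6.0451-3.2164i|² + |-6.0451+3.2164i|² + |-0.4549-3.3022i|²) = (1/5)·120.0000 = 24.0000

Both sides agree, confirming Parseval's theorem.

Σ|x[n]|² = (1/N)Σ|X[k]|² = 24.0000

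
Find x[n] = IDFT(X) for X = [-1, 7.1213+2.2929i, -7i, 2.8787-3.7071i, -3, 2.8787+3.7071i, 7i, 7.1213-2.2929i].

x[n] = (1/8) Σ(k=0 to 7) X[k] · e^(2πikn/8)

Computing each x[n]:
x[0] = 2
x[1] = 3
x[2] = -2
x[3] = -2
x[4] = -3
x[5] = 1
x[6] = 1
x[7] = -1

x = [2, 3, -2, -2, -3, 1, 1, -1]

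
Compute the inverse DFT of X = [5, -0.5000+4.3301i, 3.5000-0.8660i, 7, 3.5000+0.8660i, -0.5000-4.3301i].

x[n] = (1/6) Σ(k=0 to 5) X[k] · e^(2πikn/6)

Computing each x[n]:
x[0] = 3
x[1] = -2
x[2] = 0
x[3] = 1
x[4] = 3
x[5] = 0

x = [3, -2, 0, 1, 3, 0]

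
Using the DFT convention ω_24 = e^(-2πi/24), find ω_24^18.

ω_24^18 = e^(-2πi·18/24)
= cos(-2π·18/24) + i·sin(-2π·18/24)
= cos(-36π/24) + i·sin(-36π/24)

ω_24^18 = cos(-36π/24) + i·sin(-36π/24) = 1i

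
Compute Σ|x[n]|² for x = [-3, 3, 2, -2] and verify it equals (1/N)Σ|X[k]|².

Time domain:
Σ|x[n]|² = |-3|² + |3|² + |2|² + |-2|² = 26.0000

Frequency domain:
(1/4)Σ|X[k]|² = (1/4)(|0|² + |-5-5i|² + |-2|² + |-5+5i|²) = (1/4)·104.0000 = 26.0000

Both sides agree, confirming Parseval's theorem.

Σ|x[n]|² = (1/N)Σ|X[k]|² = 26.0000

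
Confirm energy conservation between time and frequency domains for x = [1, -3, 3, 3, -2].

Time domain:
Σ|x[n]|² = |1|² + |-3|² + |3|² + |3|² + |-2|² = 32.0000

Frequency domain:
(1/5)Σ|X[k]|² = (1/5)(|2|² + |-5.3992+0.9511i|² + |6.8992+0.5878i|² + |6.8992-0.5878i|² + |-5.3992-0.9511i|²) = (1/5)·160.0000 = 32.0000

Both sides agree, confirming Parseval's theorem.

Σ|x[n]|² = (1/N)Σ|X[k]|² = 32.0000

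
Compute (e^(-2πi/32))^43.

Since ω_32^32 = 1, powers reduce modulo 32.
43 mod 32 = 11
So ω_32^43 = ω_32^11 = e^(-2πi·11/32)

ω_32^43 = ω_32^11 = -0.5556-0.8315i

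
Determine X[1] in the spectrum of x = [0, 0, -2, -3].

X[1] = Σ(n=0 to 3) x[n] · ω_4^(1n) where ω_4 = e^(-2πi/4)
= (0)·ω_4^0 + (0)·ω_4^1 + (-2)·ω_4^2 + (-3)·ω_4^3

X[1] = 2-3i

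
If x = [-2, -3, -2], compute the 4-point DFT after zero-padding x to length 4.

Original 3-point DFT: [-7, 0.5000+0.8660i, 0.5000-0.8660i]
Zero-padded 4-point DFT provides frequency interpolation.

DFT_4([x, 0, ...]) = [-7, 3i, -1, -3i]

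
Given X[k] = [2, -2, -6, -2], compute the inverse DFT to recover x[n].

x[n] = (1/4) Σ(k=0 to 3) X[k] · e^(2πikn/4)

Computing each x[n]:
x[0] = -2
x[1] = 2
x[2] = 0
x[3] = 2

x = [-2, 2, 0, 2]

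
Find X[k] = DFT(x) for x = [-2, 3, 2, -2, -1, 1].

X[k] = Σ(n=0 to 5) x[n] · ω_6^(nk)
where ω_6 = e^(-2πi/6)

Computing each X[k]:
X[0] = 1
X[1] = 1.5000-4.3301i
X[2] = -6.5000+0.8660i
X[3] = -3
X[4] = -6.5000-0.8660i
X[5] = 1.5000+4.3301i

X = [1, 1.5000-4.3301i, -6.5000+0.8660i, -3, -6.5000-0.8660i, 1.5000+4.3301i]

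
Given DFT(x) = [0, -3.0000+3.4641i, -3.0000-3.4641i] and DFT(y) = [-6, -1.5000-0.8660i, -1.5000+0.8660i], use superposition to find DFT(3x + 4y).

By linearity: DFT(3x + 4y) = 3·DFT(x) + 4·DFT(y)
= 3·[0, -3.0000+3.4641i, -3.0000-3.4641i] + 4·[-6, -1.5000-0.8660i, -1.5000+0.8660i]

Computing element-wise:
Z[0] = 3·(0) + 4·(-6) = -24
Z[1] = 3·(-3.0000+3.4641i) + 4·(-1.5000-0.8660i) = -15.0000+6.9283i
Z[2] = 3·(-3.0000-3.4641i) + 4·(-1.5000+0.8660i) = -15.0000-6.9283i

DFT(3x + 4y) = 3·X + 4·Y = [-24, -15.0000+6.9283i, -15.0000-6.9283i]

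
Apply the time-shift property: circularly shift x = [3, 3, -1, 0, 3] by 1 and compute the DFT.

Time shift by 1: X_shifted[k] = ω_5^(1k) · X[k]
Shifted x = [3, 3, 3, -1, 0]

DFT(x[n-1]) = [8, 2.3090-5.2043i, 1.1910+2.0409i, 1.1910-2.0409i, 2.3090+5.2043i]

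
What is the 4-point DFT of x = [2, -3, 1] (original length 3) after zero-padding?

Original 3-point DFT: [0, 3.0000+3.4641i, 3.0000-3.4641i]
Zero-padded 4-point DFT provides frequency interpolation.

DFT_4([x, 0, ...]) = [0, 1+3i, 6, 1-3i]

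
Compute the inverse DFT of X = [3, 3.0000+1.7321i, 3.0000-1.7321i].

x[n] = (1/3) Σ(k=0 to 2) X[k] · e^(2πikn/3)

Computing each x[n]:
x[0] = 3
x[1] = -1
x[2] = 1

x = [3, -1, 1]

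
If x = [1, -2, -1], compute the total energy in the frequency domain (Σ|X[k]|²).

Parseval: Σ|x[n]|² = (1/N)Σ|X[k]|², so Σ|X[k]|² = N·Σ|x[n]|² = 3·6.0000

Σ|X[k]|² = N·Σ|x[n]|² = 3·6.0000 = 18.0000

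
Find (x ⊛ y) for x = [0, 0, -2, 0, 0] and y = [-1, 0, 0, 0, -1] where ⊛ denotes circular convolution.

(x ⊛ y)[n] = Σ(m=0 to 4) x[m] · y[(n-m) mod 5]

Computing each output sample:
(x ⊛ y)[0] = 0
(x ⊛ y)[1] = 2
(x ⊛ y)[2] = 2
(x ⊛ y)[3] = 0
(x ⊛ y)[4] = 0

x ⊛ y = [0, 2, 2, 0, 0]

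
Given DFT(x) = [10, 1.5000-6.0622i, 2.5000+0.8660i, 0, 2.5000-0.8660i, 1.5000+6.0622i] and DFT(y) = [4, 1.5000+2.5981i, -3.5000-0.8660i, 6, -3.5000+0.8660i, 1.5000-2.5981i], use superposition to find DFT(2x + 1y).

By linearity: DFT(2x + 1y) = 2·DFT(x) + 1·DFT(y)
= 2·[10, 1.5000-6.0622i, 2.5000+0.8660i, 0, 2.5000-0.8660i, 1.5000+6.0622i] + 1·[4, 1.5000+2.5981i, -3.5000-0.8660i, 6, -3.5000+0.8660i, 1.5000-2.5981i]

Computing element-wise:
Z[0] = 2·(10) + 1·(4) = 24
Z[1] = 2·(1.5000-6.0622i) + 1·(1.5000+2.5981i) = 4.5000-9.5263i
Z[2] = 2·(2.5000+0.8660i) + 1·(-3.5000-0.8660i) = 1.5000+0.8660i
Z[3] = 2·(0) + 1·(6) = 6
Z[4] = 2·(2.5000-0.8660i) + 1·(-3.5000+0.8660i) = 1.5000-0.8660i
Z[5] = 2·(1.5000+6.0622i) + 1·(1.5000-2.5981i) = 4.5000+9.5263i

DFT(2x + 1y) = 2·X + 1·Y = [24, 4.5000-9.5263i, 1.5000+0.8660i, 6, 1.5000-0.8660i, 4.5000+9.5263i]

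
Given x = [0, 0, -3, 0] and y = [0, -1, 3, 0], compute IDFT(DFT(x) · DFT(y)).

(x ⊛ y)[n] = Σ(m=0 to 3) x[m] · y[(n-m) mod 4]

Computing each output sample:
(x ⊛ y)[0] = -9
(x ⊛ y)[1] = 0
(x ⊛ y)[2] = 0
(x ⊛ y)[3] = 3

x ⊛ y = [-9, 0, 0, 3]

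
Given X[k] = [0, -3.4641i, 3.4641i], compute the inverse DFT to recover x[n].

x[n] = (1/3) Σ(k=0 to 2) X[k] · e^(2πikn/3)

Computing each x[n]:
x[0] = 0
x[1] = 2
x[2] = -2

x = [0, 2, -2]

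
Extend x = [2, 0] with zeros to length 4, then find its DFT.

Original 2-point DFT: [2, 2]
Zero-padded 4-point DFT provides frequency interpolation.

DFT_4([x, 0, ...]) = [2, 2, 2, 2]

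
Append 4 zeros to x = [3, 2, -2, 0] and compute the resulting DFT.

Original 4-point DFT: [3, 5-2i, -1, 5+2i]
Zero-padded 8-point DFT provides frequency interpolation.

DFT_8([x, 0, ...]) = [3, 4.4142+0.5858i, 5-2i, 1.5858-3.4142i, -1, 1.5858+3.4142i, 5+2i, 4.4142-0.5858i]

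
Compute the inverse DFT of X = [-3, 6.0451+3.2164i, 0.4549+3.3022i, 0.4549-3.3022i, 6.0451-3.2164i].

x[n] = (1/5) Σ(k=0 to 4) X[k] · e^(2πikn/5)

Computing each x[n]:
x[0] = 2
x[1] = -2
x[2] = -2
x[3] = -3
x[4] = 2

x = [2, -2, -2, -3, 2]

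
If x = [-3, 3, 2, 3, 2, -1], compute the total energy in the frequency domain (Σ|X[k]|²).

Parseval: Σ|x[n]|² = (1/N)Σ|X[k]|², so Σ|X[k]|² = N·Σ|x[n]|² = 6·36.0000

Σ|X[k]|² = N·Σ|x[n]|² = 6·36.0000 = 216.0000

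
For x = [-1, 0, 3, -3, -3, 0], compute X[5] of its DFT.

X[5] = Σ(n=0 to 5) x[n] · ω_6^(5n) where ω_6 = e^(-2πi/6)
= (-1)·ω_6^0 + (0)·ω_6^5 + (3)·ω_6^10 + (-3)·ω_6^15 + (-3)·ω_6^20 + (0)·ω_6^25

X[5] = 2.0000+5.1962i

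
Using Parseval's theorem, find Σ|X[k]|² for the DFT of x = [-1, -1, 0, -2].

Parseval: Σ|x[n]|² = (1/N)Σ|X[k]|², so Σ|X[k]|² = N·Σ|x[n]|² = 4·6.0000

Σ|X[k]|² = N·Σ|x[n]|² = 4·6.0000 = 24.0000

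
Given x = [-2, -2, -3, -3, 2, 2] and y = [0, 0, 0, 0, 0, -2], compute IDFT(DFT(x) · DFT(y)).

(x ⊛ y)[n] = Σ(m=0 to 5) x[m] · y[(n-m) mod 6]

Computing each output sample:
(x ⊛ y)[0] = 4
(x ⊛ y)[1] = 6
(x ⊛ y)[2] = 6
(x ⊛ y)[3] = -4
(x ⊛ y)[4] = -4
(x ⊛ y)[5] = 4

x ⊛ y = [4, 6, 6, -4, -4, 4]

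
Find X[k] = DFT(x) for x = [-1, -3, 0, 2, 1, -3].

X[k] = Σ(n=0 to 5) x[n] · ω_6^(nk)
where ω_6 = e^(-2πi/6)

Computing each X[k]:
X[0] = -4
X[1] = -6.5000+0.8660i
X[2] = 3.5000-0.8660i
X[3] = 4
X[4] = 3.5000+0.8660i
X[5] = -6.5000-0.8660i

X = [-4, -6.5000+0.8660i, 3.5000-0.8660i, 4, 3.5000+0.8660i, -6.5000-0.8660i]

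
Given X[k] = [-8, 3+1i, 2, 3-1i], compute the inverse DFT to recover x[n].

x[n] = (1/4) Σ(k=0 to 3) X[k] · e^(2πikn/4)

Computing each x[n]:
x[0] = 0
x[1] = -3
x[2] = -3
x[3] = -2

x = [0, -3, -3, -2]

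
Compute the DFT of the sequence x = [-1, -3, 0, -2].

X[k] = Σ(n=0 to 3) x[n] · ω_4^(nk)
where ω_4 = e^(-2πi/4)

Computing each X[k]:
X[0] = -6
X[1] = -1+1i
X[2] = 4
X[3] = -1-1i

X = [-6, -1+1i, 4, -1-1i]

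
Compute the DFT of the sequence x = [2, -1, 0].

X[k] = Σ(n=0 to 2) x[n] · ω_3^(nk)
where ω_3 = e^(-2πi/3)

Computing each X[k]:
X[0] = 1
X[1] = 2.5000+0.8660i
X[2] = 2.5000-0.8660i

X = [1, 2.5000+0.8660i, 2.5000-0.8660i]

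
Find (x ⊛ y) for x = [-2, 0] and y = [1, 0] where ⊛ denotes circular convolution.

(x ⊛ y)[n] = Σ(m=0 to 1) x[m] · y[(n-m) mod 2]

Computing each output sample:
(x ⊛ y)[0] = -2
(x ⊛ y)[1] = 0

x ⊛ y = [-2, 0]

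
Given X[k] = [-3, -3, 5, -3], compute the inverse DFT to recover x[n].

x[n] = (1/4) Σ(k=0 to 3) X[k] · e^(2πikn/4)

Computing each x[n]:
x[0] = -1
x[1] = -2
x[2] = 2
x[3] = -2

x = [-1, -2, 2, -2]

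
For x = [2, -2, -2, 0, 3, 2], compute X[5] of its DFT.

X[5] = Σ(n=0 to 5) x[n] · ω_6^(5n) where ω_6 = e^(-2πi/6)
= (2)·ω_6^0 + (-2)·ω_6^5 + (-2)·ω_6^10 + (0)·ω_6^15 + (3)·ω_6^20 + (2)·ω_6^25

X[5] = 1.5000-7.7942i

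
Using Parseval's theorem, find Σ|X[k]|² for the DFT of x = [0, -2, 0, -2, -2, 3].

Parseval: Σ|x[n]|² = (1/N)Σ|X[k]|², so Σ|X[k]|² = N·Σ|x[n]|² = 6·21.0000

Σ|X[k]|² = N·Σ|x[n]|² = 6·21.0000 = 126.0000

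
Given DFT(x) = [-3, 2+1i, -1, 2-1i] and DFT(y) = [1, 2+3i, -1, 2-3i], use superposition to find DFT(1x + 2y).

By linearity: DFT(1x + 2y) = 1·DFT(x) + 2·DFT(y)
= 1·[-3, 2+1i, -1, 2-1i] + 2·[1, 2+3i, -1, 2-3i]

Computing element-wise:
Z[0] = 1·(-3) + 2·(1) = -1
Z[1] = 1·(2+1i) + 2·(2+3i) = 6+7i
Z[2] = 1·(-1) + 2·(-1) = -3
Z[3] = 1·(2-1i) + 2·(2-3i) = 6-7i

DFT(1x + 2y) = 1·X + 2·Y = [-1, 6+7i, -3, 6-7i]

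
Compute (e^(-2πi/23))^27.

Since ω_23^23 = 1, powers reduce modulo 23.
27 mod 23 = 4
So ω_23^27 = ω_23^4 = e^(-2πi·4/23)

ω_23^27 = ω_23^4 = 0.4601-0.8879i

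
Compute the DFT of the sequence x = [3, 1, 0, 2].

X[k] = Σ(n=0 to 3) x[n] · ω_4^(nk)
where ω_4 = e^(-2πi/4)

Computing each X[k]:
X[0] = 6
X[1] = 3+1i
X[2] = 0
X[3] = 3-1i

X = [6, 3+1i, 0, 3-1i]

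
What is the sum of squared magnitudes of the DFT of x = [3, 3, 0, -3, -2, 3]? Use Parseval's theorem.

Parseval: Σ|x[n]|² = (1/N)Σ|X[k]|², so Σ|X[k]|² = N·Σ|x[n]|² = 6·40.0000

Σ|X[k]|² = N·Σ|x[n]|² = 6·40.0000 = 240.0000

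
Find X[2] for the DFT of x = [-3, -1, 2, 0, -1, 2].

X[2] = Σ(n=0 to 5) x[n] · ω_6^(2n) where ω_6 = e^(-2πi/6)
= (-3)·ω_6^0 + (-1)·ω_6^2 + (2)·ω_6^4 + (0)·ω_6^6 + (-1)·ω_6^8 + (2)·ω_6^10

X[2] = -4.0000+5.1962i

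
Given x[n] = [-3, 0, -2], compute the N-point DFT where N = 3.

X[k] = Σ(n=0 to 2) x[n] · ω_3^(nk)
where ω_3 = e^(-2πi/3)

Computing each X[k]:
X[0] = -5
X[1] = -2.0000-1.7321i
X[2] = -2.0000+1.7321i

X = [-5, -2.0000-1.7321i, -2.0000+1.7321i]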